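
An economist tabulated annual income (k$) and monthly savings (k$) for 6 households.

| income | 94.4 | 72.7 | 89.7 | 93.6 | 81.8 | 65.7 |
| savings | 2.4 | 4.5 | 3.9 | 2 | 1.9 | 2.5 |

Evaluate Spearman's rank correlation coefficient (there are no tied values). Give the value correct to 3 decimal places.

-0.371

Rank income: 6, 2, 4, 5, 3, 1
Rank savings: 3, 6, 5, 2, 1, 4
d = rank(income) − rank(savings): 3, -4, -1, 3, 2, -3; Σd² = 48
ρ = 1 − 6Σd² / [n(n²−1)] = 1 − 6×48 / (6×35) = 1 − 288/210 ≈ -0.371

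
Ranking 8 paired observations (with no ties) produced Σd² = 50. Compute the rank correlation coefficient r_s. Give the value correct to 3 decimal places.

ρ = 1 − 6Σd² / [n(n²−1)] = 1 − 6×50 / (8×63)
  = 1 − 300/504 = 1 − 0.5952 ≈ 0.405

0.405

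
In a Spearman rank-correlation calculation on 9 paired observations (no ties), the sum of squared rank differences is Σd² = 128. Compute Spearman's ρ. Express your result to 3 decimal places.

-0.067

ρ = 1 − 6Σd² / [n(n²−1)] = 1 − 6×128 / (9×80)
  = 1 − 768/720 = 1 − 1.0667 ≈ -0.067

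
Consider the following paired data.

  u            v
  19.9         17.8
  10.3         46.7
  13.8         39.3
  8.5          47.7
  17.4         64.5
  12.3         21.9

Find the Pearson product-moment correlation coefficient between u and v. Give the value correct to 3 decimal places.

n = 6, Σu = 82.2, Σv = 237.9, Σu² = 1218.84, Σv² = 10957.37, Σuv = 3174.69
nΣuv − ΣuΣv = 19048.14 − 19555.38 = -507.24
nΣu² − (Σu)² = 7313.04 − 6756.84 = 556.2; nΣv² − (Σv)² = 65744.22 − 56596.41 = 9147.81
r = -507.24 / √(556.2 × 9147.81) = -507.24 / 2255.6622 ≈ -0.225

-0.225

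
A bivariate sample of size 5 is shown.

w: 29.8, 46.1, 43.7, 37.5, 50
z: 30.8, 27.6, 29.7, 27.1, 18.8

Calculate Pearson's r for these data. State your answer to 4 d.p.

-0.7081

n = 5, Σw = 207.1, Σz = 134, Σw² = 8829.19, Σz² = 3680.34, Σwz = 5444.34
nΣwz − ΣwΣz = 27221.7 − 27751.4 = -529.7
nΣw² − (Σw)² = 44145.95 − 42890.41 = 1255.54; nΣz² − (Σz)² = 18401.7 − 17956 = 445.7
r = -529.7 / √(1255.54 × 445.7) = -529.7 / 748.0603 ≈ -0.7081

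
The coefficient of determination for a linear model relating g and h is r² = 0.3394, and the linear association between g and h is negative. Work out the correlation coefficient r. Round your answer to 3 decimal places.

-0.583

|r| = √0.3394 = 0.583
The association is negative, so r = −0.583.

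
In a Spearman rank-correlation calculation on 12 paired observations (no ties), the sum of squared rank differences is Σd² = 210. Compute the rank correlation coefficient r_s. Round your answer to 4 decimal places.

ρ = 1 − 6Σd² / [n(n²−1)] = 1 − 6×210 / (12×143)
  = 1 − 1260/1716 = 1 − 0.73427 ≈ 0.2657

0.2657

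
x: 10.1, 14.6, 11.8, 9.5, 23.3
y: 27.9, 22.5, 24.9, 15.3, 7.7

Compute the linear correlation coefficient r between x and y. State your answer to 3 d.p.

n = 5, Σx = 69.3, Σy = 98.3, Σx² = 1087.55, Σy² = 2198.05, Σxy = 1228.87
nΣxy − ΣxΣy = 6144.35 − 6812.19 = -667.84
nΣx² − (Σx)² = 5437.75 − 4802.49 = 635.26; nΣy² − (Σy)² = 10990.25 − 9662.89 = 1327.36
r = -667.84 / √(635.26 × 1327.36) = -667.84 / 918.2694 ≈ -0.727

-0.727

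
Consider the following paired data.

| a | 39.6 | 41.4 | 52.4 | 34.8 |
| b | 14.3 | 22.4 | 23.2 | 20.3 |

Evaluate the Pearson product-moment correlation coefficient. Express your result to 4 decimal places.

0.4826

n = 4, Σa = 168.2, Σb = 80.2, Σa² = 7238.92, Σb² = 1656.58, Σab = 3415.76
nΣab − ΣaΣb = 13663.04 − 13489.64 = 173.4
nΣa² − (Σa)² = 28955.68 − 28291.24 = 664.44; nΣb² − (Σb)² = 6626.32 − 6432.04 = 194.28
r = 173.4 / √(664.44 × 194.28) = 173.4 / 359.2874 ≈ 0.4826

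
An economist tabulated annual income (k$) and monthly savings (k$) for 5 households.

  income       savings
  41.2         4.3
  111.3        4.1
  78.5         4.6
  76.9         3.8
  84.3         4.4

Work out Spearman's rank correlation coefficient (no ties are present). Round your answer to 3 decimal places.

Rank income: 1, 5, 3, 2, 4
Rank savings: 3, 2, 5, 1, 4
d = rank(income) − rank(savings): -2, 3, -2, 1, 0; Σd² = 18
ρ = 1 − 6Σd² / [n(n²−1)] = 1 − 6×18 / (5×24) = 1 − 108/120 ≈ 0.100

0.100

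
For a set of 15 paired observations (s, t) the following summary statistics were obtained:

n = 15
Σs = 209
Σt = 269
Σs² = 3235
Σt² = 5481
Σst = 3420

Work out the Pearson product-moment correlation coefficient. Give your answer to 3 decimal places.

r = (nΣst − ΣsΣt) / √[(nΣs² − (Σs)²)(nΣt² − (Σt)²)]
Numerator: 15×3420 − 209×269 = -4921
Denominator: √[(48525 − 43681)(82215 − 72361)] = √[4844 × 9854] = 6908.8911
r = -4921 / 6908.8911 ≈ -0.712

-0.712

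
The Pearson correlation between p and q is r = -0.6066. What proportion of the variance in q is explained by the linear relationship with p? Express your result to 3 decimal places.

r² = (-0.6066)² = 0.368

0.368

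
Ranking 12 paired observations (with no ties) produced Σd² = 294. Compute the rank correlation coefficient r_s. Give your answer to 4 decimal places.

-0.0280

ρ = 1 − 6Σd² / [n(n²−1)] = 1 − 6×294 / (12×143)
  = 1 − 1764/1716 = 1 − 1.02797 ≈ -0.0280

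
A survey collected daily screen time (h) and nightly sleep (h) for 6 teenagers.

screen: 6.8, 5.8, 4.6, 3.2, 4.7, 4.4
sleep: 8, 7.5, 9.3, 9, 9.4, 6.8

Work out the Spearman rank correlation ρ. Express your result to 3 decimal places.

-0.029

Rank screen: 6, 5, 3, 1, 4, 2
Rank sleep: 3, 2, 5, 4, 6, 1
d = rank(screen) − rank(sleep): 3, 3, -2, -3, -2, 1; Σd² = 36
ρ = 1 − 6Σd² / [n(n²−1)] = 1 − 6×36 / (6×35) = 1 − 216/210 ≈ -0.029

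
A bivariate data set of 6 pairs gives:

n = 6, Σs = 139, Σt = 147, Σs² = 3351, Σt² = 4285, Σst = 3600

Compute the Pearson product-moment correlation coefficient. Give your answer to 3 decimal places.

0.650

r = (nΣst − ΣsΣt) / √[(nΣs² − (Σs)²)(nΣt² − (Σt)²)]
Numerator: 6×3600 − 139×147 = 1167
Denominator: √[(20106 − 19321)(25710 − 21609)] = √[785 × 4101] = 1794.2366
r = 1167 / 1794.2366 ≈ 0.650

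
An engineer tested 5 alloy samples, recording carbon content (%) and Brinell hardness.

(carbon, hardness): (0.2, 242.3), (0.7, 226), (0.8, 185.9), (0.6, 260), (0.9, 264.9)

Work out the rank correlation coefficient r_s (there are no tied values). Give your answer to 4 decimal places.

0.1000

Rank carbon: 1, 3, 4, 2, 5
Rank hardness: 3, 2, 1, 4, 5
d = rank(carbon) − rank(hardness): -2, 1, 3, -2, 0; Σd² = 18
ρ = 1 − 6Σd² / [n(n²−1)] = 1 − 6×18 / (5×24) = 1 − 108/120 ≈ 0.1000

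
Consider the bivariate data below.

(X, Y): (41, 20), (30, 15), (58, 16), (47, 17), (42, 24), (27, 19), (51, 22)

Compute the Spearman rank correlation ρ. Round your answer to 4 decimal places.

Rank X: 3, 2, 7, 5, 4, 1, 6
Rank Y: 5, 1, 2, 3, 7, 4, 6
d = rank(X) − rank(Y): -2, 1, 5, 2, -3, -3, 0; Σd² = 52
ρ = 1 − 6Σd² / [n(n²−1)] = 1 − 6×52 / (7×48) = 1 − 312/336 ≈ 0.0714

0.0714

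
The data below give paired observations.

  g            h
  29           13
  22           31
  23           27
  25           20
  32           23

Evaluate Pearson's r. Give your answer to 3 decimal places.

-0.612

n = 5, Σg = 131, Σh = 114, Σg² = 3503, Σh² = 2788, Σgh = 2916
nΣgh − ΣgΣh = 14580 − 14934 = -354
nΣg² − (Σg)² = 17515 − 17161 = 354; nΣh² − (Σh)² = 13940 − 12996 = 944
r = -354 / √(354 × 944) = -354 / 578.0796 ≈ -0.612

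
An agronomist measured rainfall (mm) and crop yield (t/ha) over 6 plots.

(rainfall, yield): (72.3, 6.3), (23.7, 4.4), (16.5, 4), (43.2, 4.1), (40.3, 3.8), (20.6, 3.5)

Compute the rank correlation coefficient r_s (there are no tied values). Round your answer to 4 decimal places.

Rank rainfall: 6, 3, 1, 5, 4, 2
Rank yield: 6, 5, 3, 4, 2, 1
d = rank(rainfall) − rank(yield): 0, -2, -2, 1, 2, 1; Σd² = 14
ρ = 1 − 6Σd² / [n(n²−1)] = 1 − 6×14 / (6×35) = 1 − 84/210 ≈ 0.6000

0.6000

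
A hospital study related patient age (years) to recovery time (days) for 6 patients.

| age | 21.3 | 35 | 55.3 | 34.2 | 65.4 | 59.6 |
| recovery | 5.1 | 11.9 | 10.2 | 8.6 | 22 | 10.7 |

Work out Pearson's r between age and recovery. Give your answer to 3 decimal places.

n = 6, Σx = 270.8, Σy = 68.5, Σx² = 13735.74, Σy² = 944.11, Σxy = 3459.83
nΣxy − ΣxΣy = 20758.98 − 18549.8 = 2209.18
nΣx² − (Σx)² = 82414.44 − 73332.64 = 9081.8; nΣy² − (Σy)² = 5664.66 − 4692.25 = 972.41
r = 2209.18 / √(9081.8 × 972.41) = 2209.18 / 2971.7391 ≈ 0.743

0.743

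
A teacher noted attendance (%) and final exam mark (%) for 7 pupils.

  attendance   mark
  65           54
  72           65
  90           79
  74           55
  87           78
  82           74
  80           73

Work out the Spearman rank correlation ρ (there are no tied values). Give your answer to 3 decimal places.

0.964

Rank attendance: 1, 2, 7, 3, 6, 5, 4
Rank mark: 1, 3, 7, 2, 6, 5, 4
d = rank(attendance) − rank(mark): 0, -1, 0, 1, 0, 0, 0; Σd² = 2
ρ = 1 − 6Σd² / [n(n²−1)] = 1 − 6×2 / (7×48) = 1 − 12/336 ≈ 0.964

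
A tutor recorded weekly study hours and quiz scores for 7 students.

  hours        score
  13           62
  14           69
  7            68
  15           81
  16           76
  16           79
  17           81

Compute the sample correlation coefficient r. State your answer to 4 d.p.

n = 7, Σx = 98, Σy = 516, Σx² = 1440, Σy² = 38368, Σxy = 7320
nΣxy − ΣxΣy = 51240 − 50568 = 672
nΣx² − (Σx)² = 10080 − 9604 = 476; nΣy² − (Σy)² = 268576 − 266256 = 2320
r = 672 / √(476 × 2320) = 672 / 1050.8663 ≈ 0.6395

0.6395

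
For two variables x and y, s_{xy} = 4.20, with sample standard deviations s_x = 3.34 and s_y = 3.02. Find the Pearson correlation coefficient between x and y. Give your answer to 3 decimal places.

r = Cov(x,y) / (s_x · s_y) = 4.20 / (3.34 × 3.02)
  = 4.20 / 10.0868 ≈ 0.416

0.416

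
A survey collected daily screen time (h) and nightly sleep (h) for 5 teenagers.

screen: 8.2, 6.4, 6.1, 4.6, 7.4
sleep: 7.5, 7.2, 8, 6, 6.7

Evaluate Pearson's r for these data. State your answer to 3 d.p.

n = 5, Σx = 32.7, Σy = 35.4, Σx² = 221.33, Σy² = 252.98, Σxy = 233.56
nΣxy − ΣxΣy = 1167.8 − 1157.58 = 10.22
nΣx² − (Σx)² = 1106.65 − 1069.29 = 37.36; nΣy² − (Σy)² = 1264.9 − 1253.16 = 11.74
r = 10.22 / √(37.36 × 11.74) = 10.22 / 20.9429 ≈ 0.488

0.488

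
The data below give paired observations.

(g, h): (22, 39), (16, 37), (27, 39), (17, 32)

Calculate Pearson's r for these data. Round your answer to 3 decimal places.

0.667

n = 4, Σg = 82, Σh = 147, Σg² = 1758, Σh² = 5435, Σgh = 3047
nΣgh − ΣgΣh = 12188 − 12054 = 134
nΣg² − (Σg)² = 7032 − 6724 = 308; nΣh² − (Σh)² = 21740 − 21609 = 131
r = 134 / √(308 × 131) = 134 / 200.8681 ≈ 0.667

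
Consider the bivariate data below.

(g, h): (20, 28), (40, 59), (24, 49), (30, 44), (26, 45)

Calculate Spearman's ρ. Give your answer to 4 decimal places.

Rank g: 1, 5, 2, 4, 3
Rank h: 1, 5, 4, 2, 3
d = rank(g) − rank(h): 0, 0, -2, 2, 0; Σd² = 8
ρ = 1 − 6Σd² / [n(n²−1)] = 1 − 6×8 / (5×24) = 1 − 48/120 ≈ 0.6000

0.6000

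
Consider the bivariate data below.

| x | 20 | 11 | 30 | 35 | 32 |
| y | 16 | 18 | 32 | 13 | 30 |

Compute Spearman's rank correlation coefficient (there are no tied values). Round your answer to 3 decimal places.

Rank x: 2, 1, 3, 5, 4
Rank y: 2, 3, 5, 1, 4
d = rank(x) − rank(y): 0, -2, -2, 4, 0; Σd² = 24
ρ = 1 − 6Σd² / [n(n²−1)] = 1 − 6×24 / (5×24) = 1 − 144/120 ≈ -0.200

-0.200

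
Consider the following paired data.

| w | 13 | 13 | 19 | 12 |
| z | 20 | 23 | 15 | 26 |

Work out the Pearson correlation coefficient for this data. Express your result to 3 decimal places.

-0.910

n = 4, Σw = 57, Σz = 84, Σw² = 843, Σz² = 1830, Σwz = 1156
nΣwz − ΣwΣz = 4624 − 4788 = -164
nΣw² − (Σw)² = 3372 − 3249 = 123; nΣz² − (Σz)² = 7320 − 7056 = 264
r = -164 / √(123 × 264) = -164 / 180.1999 ≈ -0.910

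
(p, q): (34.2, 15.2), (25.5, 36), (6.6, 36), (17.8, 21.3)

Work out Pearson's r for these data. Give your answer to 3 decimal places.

n = 4, Σp = 84.1, Σq = 108.5, Σp² = 2180.29, Σq² = 3276.73, Σpq = 2054.58
nΣpq − ΣpΣq = 8218.32 − 9124.85 = -906.53
nΣp² − (Σp)² = 8721.16 − 7072.81 = 1648.35; nΣq² − (Σq)² = 13106.92 − 11772.25 = 1334.67
r = -906.53 / √(1648.35 × 1334.67) = -906.53 / 1483.2408 ≈ -0.611

-0.611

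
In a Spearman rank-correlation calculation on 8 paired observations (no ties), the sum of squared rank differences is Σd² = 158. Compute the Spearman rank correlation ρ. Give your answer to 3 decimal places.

-0.881

ρ = 1 − 6Σd² / [n(n²−1)] = 1 − 6×158 / (8×63)
  = 1 − 948/504 = 1 − 1.8810 ≈ -0.881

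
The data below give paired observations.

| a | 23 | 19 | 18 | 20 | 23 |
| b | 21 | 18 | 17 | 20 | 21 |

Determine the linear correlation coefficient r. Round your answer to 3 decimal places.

n = 5, Σa = 103, Σb = 97, Σa² = 2143, Σb² = 1895, Σab = 2014
nΣab − ΣaΣb = 10070 − 9991 = 79
nΣa² − (Σa)² = 10715 − 10609 = 106; nΣb² − (Σb)² = 9475 − 9409 = 66
r = 79 / √(106 × 66) = 79 / 83.6421 ≈ 0.945

0.945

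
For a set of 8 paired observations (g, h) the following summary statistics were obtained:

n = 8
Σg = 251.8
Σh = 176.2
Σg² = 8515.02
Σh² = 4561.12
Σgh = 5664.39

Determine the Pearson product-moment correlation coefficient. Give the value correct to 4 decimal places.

r = (nΣgh − ΣgΣh) / √[(nΣg² − (Σg)²)(nΣh² − (Σh)²)]
Numerator: 8×5664.39 − 251.8×176.2 = 947.96
Denominator: √[(68120.16 − 63403.24)(36488.96 − 31046.44)] = √[4716.92 × 5442.52] = 5066.7476
r = 947.96 / 5066.7476 ≈ 0.1871

0.1871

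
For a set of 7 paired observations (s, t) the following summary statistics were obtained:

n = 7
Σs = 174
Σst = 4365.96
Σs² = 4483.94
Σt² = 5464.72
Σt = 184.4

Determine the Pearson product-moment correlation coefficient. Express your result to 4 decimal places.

r = (nΣst − ΣsΣt) / √[(nΣs² − (Σs)²)(nΣt² − (Σt)²)]
Numerator: 7×4365.96 − 174×184.4 = -1523.88
Denominator: √[(31387.58 − 30276)(38253.04 − 34003.36)] = √[1111.58 × 4249.68] = 2173.4441
r = -1523.88 / 2173.4441 ≈ -0.7011

-0.7011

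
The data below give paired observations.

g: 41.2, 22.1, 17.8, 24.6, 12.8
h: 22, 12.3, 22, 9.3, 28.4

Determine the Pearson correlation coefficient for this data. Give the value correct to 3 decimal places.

-0.195

n = 5, Σg = 118.5, Σh = 94, Σg² = 3271.69, Σh² = 2012.34, Σgh = 2162.13
nΣgh − ΣgΣh = 10810.65 − 11139 = -328.35
nΣg² − (Σg)² = 16358.45 − 14042.25 = 2316.2; nΣh² − (Σh)² = 10061.7 − 8836 = 1225.7
r = -328.35 / √(2316.2 × 1225.7) = -328.35 / 1684.9232 ≈ -0.195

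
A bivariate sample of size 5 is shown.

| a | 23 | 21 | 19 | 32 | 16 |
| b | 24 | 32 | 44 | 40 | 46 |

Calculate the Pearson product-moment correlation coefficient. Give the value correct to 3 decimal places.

-0.241

n = 5, Σa = 111, Σb = 186, Σa² = 2611, Σb² = 7252, Σab = 4076
nΣab − ΣaΣb = 20380 − 20646 = -266
nΣa² − (Σa)² = 13055 − 12321 = 734; nΣb² − (Σb)² = 36260 − 34596 = 1664
r = -266 / √(734 × 1664) = -266 / 1105.1588 ≈ -0.241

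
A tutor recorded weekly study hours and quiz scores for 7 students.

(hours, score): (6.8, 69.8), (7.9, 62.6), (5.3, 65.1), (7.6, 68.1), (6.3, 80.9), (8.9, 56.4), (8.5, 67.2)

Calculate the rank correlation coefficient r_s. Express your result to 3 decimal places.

Rank hours: 3, 5, 1, 4, 2, 7, 6
Rank score: 6, 2, 3, 5, 7, 1, 4
d = rank(hours) − rank(score): -3, 3, -2, -1, -5, 6, 2; Σd² = 88
ρ = 1 − 6Σd² / [n(n²−1)] = 1 − 6×88 / (7×48) = 1 − 528/336 ≈ -0.571

-0.571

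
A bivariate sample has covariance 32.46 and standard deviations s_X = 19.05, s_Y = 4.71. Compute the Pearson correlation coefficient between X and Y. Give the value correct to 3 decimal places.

0.362

r = Cov(X,Y) / (s_X · s_Y) = 32.46 / (19.05 × 4.71)
  = 32.46 / 89.7255 ≈ 0.362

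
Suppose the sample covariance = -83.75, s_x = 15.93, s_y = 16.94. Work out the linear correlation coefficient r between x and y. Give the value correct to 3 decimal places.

r = Cov(x,y) / (s_x · s_y) = -83.75 / (15.93 × 16.94)
  = -83.75 / 269.8542 ≈ -0.310

-0.310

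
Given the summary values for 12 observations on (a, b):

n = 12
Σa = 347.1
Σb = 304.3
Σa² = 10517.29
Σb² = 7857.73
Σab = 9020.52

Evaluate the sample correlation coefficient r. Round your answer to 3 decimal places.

r = (nΣab − ΣaΣb) / √[(nΣa² − (Σa)²)(nΣb² − (Σb)²)]
Numerator: 12×9020.52 − 347.1×304.3 = 2623.71
Denominator: √[(126207.48 − 120478.41)(94292.76 − 92598.49)] = √[5729.07 × 1694.27] = 3115.5403
r = 2623.71 / 3115.5403 ≈ 0.842

0.842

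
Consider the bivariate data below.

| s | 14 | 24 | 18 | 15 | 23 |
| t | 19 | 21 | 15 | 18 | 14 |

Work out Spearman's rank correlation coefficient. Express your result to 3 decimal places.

0.000

Rank s: 1, 5, 3, 2, 4
Rank t: 4, 5, 2, 3, 1
d = rank(s) − rank(t): -3, 0, 1, -1, 3; Σd² = 20
ρ = 1 − 6Σd² / [n(n²−1)] = 1 − 6×20 / (5×24) = 1 − 120/120 ≈ 0.000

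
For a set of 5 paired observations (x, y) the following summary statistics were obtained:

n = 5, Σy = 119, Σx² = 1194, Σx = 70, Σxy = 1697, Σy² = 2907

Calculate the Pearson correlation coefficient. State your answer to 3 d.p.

r = (nΣxy − ΣxΣy) / √[(nΣx² − (Σx)²)(nΣy² − (Σy)²)]
Numerator: 5×1697 − 70×119 = 155
Denominator: √[(5970 − 4900)(14535 − 14161)] = √[1070 × 374] = 632.5978
r = 155 / 632.5978 ≈ 0.245

0.245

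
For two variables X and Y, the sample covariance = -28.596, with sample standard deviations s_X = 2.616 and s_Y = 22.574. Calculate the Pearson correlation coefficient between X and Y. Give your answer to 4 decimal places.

-0.4842

r = Cov(X,Y) / (s_X · s_Y) = -28.596 / (2.616 × 22.574)
  = -28.596 / 59.0536 ≈ -0.4842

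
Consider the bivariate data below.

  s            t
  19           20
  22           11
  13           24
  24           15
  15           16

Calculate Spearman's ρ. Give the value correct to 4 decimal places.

Rank s: 3, 4, 1, 5, 2
Rank t: 4, 1, 5, 2, 3
d = rank(s) − rank(t): -1, 3, -4, 3, -1; Σd² = 36
ρ = 1 − 6Σd² / [n(n²−1)] = 1 − 6×36 / (5×24) = 1 − 216/120 ≈ -0.8000

-0.8000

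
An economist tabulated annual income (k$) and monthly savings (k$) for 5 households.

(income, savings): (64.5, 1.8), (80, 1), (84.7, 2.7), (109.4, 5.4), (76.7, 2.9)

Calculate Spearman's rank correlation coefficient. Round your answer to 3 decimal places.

Rank income: 1, 3, 4, 5, 2
Rank savings: 2, 1, 3, 5, 4
d = rank(income) − rank(savings): -1, 2, 1, 0, -2; Σd² = 10
ρ = 1 − 6Σd² / [n(n²−1)] = 1 − 6×10 / (5×24) = 1 − 60/120 ≈ 0.500

0.500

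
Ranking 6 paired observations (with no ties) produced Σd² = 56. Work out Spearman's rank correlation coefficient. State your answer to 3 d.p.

-0.600

ρ = 1 − 6Σd² / [n(n²−1)] = 1 − 6×56 / (6×35)
  = 1 − 336/210 = 1 − 1.6000 ≈ -0.600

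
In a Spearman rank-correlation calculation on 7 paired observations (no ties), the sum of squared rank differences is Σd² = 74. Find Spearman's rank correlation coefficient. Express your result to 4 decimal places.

-0.3214

ρ = 1 − 6Σd² / [n(n²−1)] = 1 − 6×74 / (7×48)
  = 1 − 444/336 = 1 − 1.32143 ≈ -0.3214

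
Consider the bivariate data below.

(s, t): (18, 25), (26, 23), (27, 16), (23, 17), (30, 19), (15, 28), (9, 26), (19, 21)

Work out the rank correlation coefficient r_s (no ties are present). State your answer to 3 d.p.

-0.810

Rank s: 3, 6, 7, 5, 8, 2, 1, 4
Rank t: 6, 5, 1, 2, 3, 8, 7, 4
d = rank(s) − rank(t): -3, 1, 6, 3, 5, -6, -6, 0; Σd² = 152
ρ = 1 − 6Σd² / [n(n²−1)] = 1 − 6×152 / (8×63) = 1 − 912/504 ≈ -0.810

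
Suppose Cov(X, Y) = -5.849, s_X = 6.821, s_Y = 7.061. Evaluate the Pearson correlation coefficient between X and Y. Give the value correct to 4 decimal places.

-0.1214

r = Cov(X,Y) / (s_X · s_Y) = -5.849 / (6.821 × 7.061)
  = -5.849 / 48.1631 ≈ -0.1214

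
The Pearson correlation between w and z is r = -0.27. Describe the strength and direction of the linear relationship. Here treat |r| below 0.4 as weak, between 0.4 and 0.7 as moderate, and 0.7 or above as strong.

r = -0.27 < 0 so the relationship is negative.
|r| = 0.27, which falls in the weak range.

weak negative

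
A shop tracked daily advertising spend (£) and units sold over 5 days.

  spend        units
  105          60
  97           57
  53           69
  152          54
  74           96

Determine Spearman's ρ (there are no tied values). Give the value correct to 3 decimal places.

-0.800

Rank spend: 4, 3, 1, 5, 2
Rank units: 3, 2, 4, 1, 5
d = rank(spend) − rank(units): 1, 1, -3, 4, -3; Σd² = 36
ρ = 1 − 6Σd² / [n(n²−1)] = 1 − 6×36 / (5×24) = 1 − 216/120 ≈ -0.800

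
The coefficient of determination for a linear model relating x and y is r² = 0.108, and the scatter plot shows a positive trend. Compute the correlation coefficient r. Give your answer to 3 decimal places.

|r| = √0.108 = 0.329
The association is positive, so r = 0.329.

0.329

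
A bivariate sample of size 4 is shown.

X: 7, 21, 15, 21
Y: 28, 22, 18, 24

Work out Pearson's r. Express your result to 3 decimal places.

n = 4, ΣX = 64, ΣY = 92, ΣX² = 1156, ΣY² = 2168, ΣXY = 1432
nΣXY − ΣXΣY = 5728 − 5888 = -160
nΣX² − (ΣX)² = 4624 − 4096 = 528; nΣY² − (ΣY)² = 8672 − 8464 = 208
r = -160 / √(528 × 208) = -160 / 331.3970 ≈ -0.483

-0.483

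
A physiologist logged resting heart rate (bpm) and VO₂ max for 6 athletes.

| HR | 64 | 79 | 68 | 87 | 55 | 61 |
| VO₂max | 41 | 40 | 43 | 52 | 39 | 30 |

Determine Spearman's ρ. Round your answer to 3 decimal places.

0.771

Rank HR: 3, 5, 4, 6, 1, 2
Rank VO₂max: 4, 3, 5, 6, 2, 1
d = rank(HR) − rank(VO₂max): -1, 2, -1, 0, -1, 1; Σd² = 8
ρ = 1 − 6Σd² / [n(n²−1)] = 1 − 6×8 / (6×35) = 1 − 48/210 ≈ 0.771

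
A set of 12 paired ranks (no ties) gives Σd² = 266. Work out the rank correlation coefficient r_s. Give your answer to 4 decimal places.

ρ = 1 − 6Σd² / [n(n²−1)] = 1 − 6×266 / (12×143)
  = 1 − 1596/1716 = 1 − 0.93007 ≈ 0.0699

0.0699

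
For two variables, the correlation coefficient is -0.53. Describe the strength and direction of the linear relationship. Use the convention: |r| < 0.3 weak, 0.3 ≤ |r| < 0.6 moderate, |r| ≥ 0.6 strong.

r = -0.53 < 0 so the relationship is negative.
|r| = 0.53, which falls in the moderate range.

moderate negative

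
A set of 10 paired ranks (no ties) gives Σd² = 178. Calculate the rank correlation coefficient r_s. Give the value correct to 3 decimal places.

ρ = 1 − 6Σd² / [n(n²−1)] = 1 − 6×178 / (10×99)
  = 1 − 1068/990 = 1 − 1.0788 ≈ -0.079

-0.079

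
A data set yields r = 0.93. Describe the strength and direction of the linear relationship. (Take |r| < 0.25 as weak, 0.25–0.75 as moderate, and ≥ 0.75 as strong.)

strong positive

r = 0.93 > 0 so the relationship is positive.
|r| = 0.93, which falls in the strong range.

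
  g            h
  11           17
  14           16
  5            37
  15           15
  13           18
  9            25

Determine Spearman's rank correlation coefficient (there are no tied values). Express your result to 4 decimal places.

Rank g: 3, 5, 1, 6, 4, 2
Rank h: 3, 2, 6, 1, 4, 5
d = rank(g) − rank(h): 0, 3, -5, 5, 0, -3; Σd² = 68
ρ = 1 − 6Σd² / [n(n²−1)] = 1 − 6×68 / (6×35) = 1 − 408/210 ≈ -0.9429

-0.9429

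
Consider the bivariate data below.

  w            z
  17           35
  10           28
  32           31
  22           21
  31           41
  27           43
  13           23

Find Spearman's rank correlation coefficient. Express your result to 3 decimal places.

Rank w: 3, 1, 7, 4, 6, 5, 2
Rank z: 5, 3, 4, 1, 6, 7, 2
d = rank(w) − rank(z): -2, -2, 3, 3, 0, -2, 0; Σd² = 30
ρ = 1 − 6Σd² / [n(n²−1)] = 1 − 6×30 / (7×48) = 1 − 180/336 ≈ 0.464

0.464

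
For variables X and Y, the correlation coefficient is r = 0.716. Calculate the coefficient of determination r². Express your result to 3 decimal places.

0.513

r² = (0.716)² = 0.513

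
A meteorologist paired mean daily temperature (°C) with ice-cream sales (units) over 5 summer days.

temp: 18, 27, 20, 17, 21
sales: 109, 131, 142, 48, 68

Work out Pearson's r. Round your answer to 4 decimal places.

n = 5, Σx = 103, Σy = 498, Σx² = 2183, Σy² = 56134, Σxy = 10583
nΣxy − ΣxΣy = 52915 − 51294 = 1621
nΣx² − (Σx)² = 10915 − 10609 = 306; nΣy² − (Σy)² = 280670 − 248004 = 32666
r = 1621 / √(306 × 32666) = 1621 / 3161.6129 ≈ 0.5127

0.5127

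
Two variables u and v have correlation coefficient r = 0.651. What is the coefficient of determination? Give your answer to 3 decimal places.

r² = (0.651)² = 0.424

0.424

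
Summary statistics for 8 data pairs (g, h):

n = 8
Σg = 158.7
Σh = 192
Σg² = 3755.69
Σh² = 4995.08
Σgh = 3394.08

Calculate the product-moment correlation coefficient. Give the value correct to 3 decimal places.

-0.855

r = (nΣgh − ΣgΣh) / √[(nΣg² − (Σg)²)(nΣh² − (Σh)²)]
Numerator: 8×3394.08 − 158.7×192 = -3317.76
Denominator: √[(30045.52 − 25185.69)(39960.64 − 36864)] = √[4859.83 × 3096.64] = 3879.3226
r = -3317.76 / 3879.3226 ≈ -0.855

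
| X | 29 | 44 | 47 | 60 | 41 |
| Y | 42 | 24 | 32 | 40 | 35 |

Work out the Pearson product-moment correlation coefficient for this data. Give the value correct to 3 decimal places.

-0.106

n = 5, ΣX = 221, ΣY = 173, ΣX² = 10267, ΣY² = 6189, ΣXY = 7613
nΣXY − ΣXΣY = 38065 − 38233 = -168
nΣX² − (ΣX)² = 51335 − 48841 = 2494; nΣY² − (ΣY)² = 30945 − 29929 = 1016
r = -168 / √(2494 × 1016) = -168 / 1591.8241 ≈ -0.106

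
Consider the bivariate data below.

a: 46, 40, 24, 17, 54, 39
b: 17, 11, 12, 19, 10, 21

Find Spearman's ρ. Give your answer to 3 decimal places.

Rank a: 5, 4, 2, 1, 6, 3
Rank b: 4, 2, 3, 5, 1, 6
d = rank(a) − rank(b): 1, 2, -1, -4, 5, -3; Σd² = 56
ρ = 1 − 6Σd² / [n(n²−1)] = 1 − 6×56 / (6×35) = 1 − 336/210 ≈ -0.600

-0.600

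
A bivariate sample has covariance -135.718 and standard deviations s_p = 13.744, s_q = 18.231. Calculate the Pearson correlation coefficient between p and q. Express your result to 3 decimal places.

-0.542

r = Cov(p,q) / (s_p · s_q) = -135.718 / (13.744 × 18.231)
  = -135.718 / 250.5669 ≈ -0.542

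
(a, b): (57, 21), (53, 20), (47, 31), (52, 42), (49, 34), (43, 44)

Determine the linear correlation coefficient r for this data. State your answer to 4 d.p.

-0.7062

n = 6, Σa = 301, Σb = 192, Σa² = 15221, Σb² = 6658, Σab = 9456
nΣab − ΣaΣb = 56736 − 57792 = -1056
nΣa² − (Σa)² = 91326 − 90601 = 725; nΣb² − (Σb)² = 39948 − 36864 = 3084
r = -1056 / √(725 × 3084) = -1056 / 1495.2926 ≈ -0.7062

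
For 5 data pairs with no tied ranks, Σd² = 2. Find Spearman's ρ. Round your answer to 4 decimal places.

0.9000

ρ = 1 − 6Σd² / [n(n²−1)] = 1 − 6×2 / (5×24)
  = 1 − 12/120 = 1 − 0.10000 ≈ 0.9000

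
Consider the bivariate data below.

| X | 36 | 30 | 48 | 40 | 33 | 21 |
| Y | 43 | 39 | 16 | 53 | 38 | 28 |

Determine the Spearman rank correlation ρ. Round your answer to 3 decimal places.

Rank X: 4, 2, 6, 5, 3, 1
Rank Y: 5, 4, 1, 6, 3, 2
d = rank(X) − rank(Y): -1, -2, 5, -1, 0, -1; Σd² = 32
ρ = 1 − 6Σd² / [n(n²−1)] = 1 − 6×32 / (6×35) = 1 − 192/210 ≈ 0.086

0.086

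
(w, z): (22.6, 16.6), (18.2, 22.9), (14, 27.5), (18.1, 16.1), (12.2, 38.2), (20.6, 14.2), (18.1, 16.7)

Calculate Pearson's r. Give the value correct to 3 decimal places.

-0.878

n = 7, Σw = 123.8, Σz = 152.2, Σw² = 2266.42, Σz² = 3755.2, Σwz = 2529.18
nΣwz − ΣwΣz = 17704.26 − 18842.36 = -1138.1
nΣw² − (Σw)² = 15864.94 − 15326.44 = 538.5; nΣz² − (Σz)² = 26286.4 − 23164.84 = 3121.56
r = -1138.1 / √(538.5 × 3121.56) = -1138.1 / 1296.5184 ≈ -0.878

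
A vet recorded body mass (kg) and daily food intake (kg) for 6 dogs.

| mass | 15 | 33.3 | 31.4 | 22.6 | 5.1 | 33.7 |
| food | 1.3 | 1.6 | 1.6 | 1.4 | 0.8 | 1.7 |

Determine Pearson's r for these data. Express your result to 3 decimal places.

n = 6, Σx = 141.1, Σy = 8.4, Σx² = 3992.31, Σy² = 12.3, Σxy = 216.03
nΣxy − ΣxΣy = 1296.18 − 1185.24 = 110.94
nΣx² − (Σx)² = 23953.86 − 19909.21 = 4044.65; nΣy² − (Σy)² = 73.8 − 70.56 = 3.24
r = 110.94 / √(4044.65 × 3.24) = 110.94 / 114.4756 ≈ 0.969

0.969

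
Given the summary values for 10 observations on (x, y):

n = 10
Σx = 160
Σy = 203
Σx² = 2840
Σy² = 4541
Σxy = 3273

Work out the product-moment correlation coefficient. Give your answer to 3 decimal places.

0.073

r = (nΣxy − ΣxΣy) / √[(nΣx² − (Σx)²)(nΣy² − (Σy)²)]
Numerator: 10×3273 − 160×203 = 250
Denominator: √[(28400 − 25600)(45410 − 41209)] = √[2800 × 4201] = 3429.6939
r = 250 / 3429.6939 ≈ 0.073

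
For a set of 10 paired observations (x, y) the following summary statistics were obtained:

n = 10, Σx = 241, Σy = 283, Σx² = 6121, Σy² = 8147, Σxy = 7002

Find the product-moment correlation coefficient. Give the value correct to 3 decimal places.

r = (nΣxy − ΣxΣy) / √[(nΣx² − (Σx)²)(nΣy² − (Σy)²)]
Numerator: 10×7002 − 241×283 = 1817
Denominator: √[(61210 − 58081)(81470 − 80089)] = √[3129 × 1381] = 2078.7374
r = 1817 / 2078.7374 ≈ 0.874

0.874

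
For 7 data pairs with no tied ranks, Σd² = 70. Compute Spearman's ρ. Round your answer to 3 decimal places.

ρ = 1 − 6Σd² / [n(n²−1)] = 1 − 6×70 / (7×48)
  = 1 − 420/336 = 1 − 1.2500 ≈ -0.250

-0.250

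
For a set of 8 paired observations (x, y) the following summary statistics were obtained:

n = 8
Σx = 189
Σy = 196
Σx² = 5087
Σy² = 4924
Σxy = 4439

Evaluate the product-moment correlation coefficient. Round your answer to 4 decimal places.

-0.6952

r = (nΣxy − ΣxΣy) / √[(nΣx² − (Σx)²)(nΣy² − (Σy)²)]
Numerator: 8×4439 − 189×196 = -1532
Denominator: √[(40696 − 35721)(39392 − 38416)] = √[4975 × 976] = 2203.5426
r = -1532 / 2203.5426 ≈ -0.6952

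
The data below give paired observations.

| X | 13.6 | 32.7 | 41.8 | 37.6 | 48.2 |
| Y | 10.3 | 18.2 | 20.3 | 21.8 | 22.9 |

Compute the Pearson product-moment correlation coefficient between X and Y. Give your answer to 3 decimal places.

n = 5, ΣX = 173.9, ΣY = 93.5, ΣX² = 6738.49, ΣY² = 1849.07, ΣXY = 3507.22
nΣXY − ΣXΣY = 17536.1 − 16259.65 = 1276.45
nΣX² − (ΣX)² = 33692.45 − 30241.21 = 3451.24; nΣY² − (ΣY)² = 9245.35 − 8742.25 = 503.1
r = 1276.45 / √(3451.24 × 503.1) = 1276.45 / 1317.6945 ≈ 0.969

0.969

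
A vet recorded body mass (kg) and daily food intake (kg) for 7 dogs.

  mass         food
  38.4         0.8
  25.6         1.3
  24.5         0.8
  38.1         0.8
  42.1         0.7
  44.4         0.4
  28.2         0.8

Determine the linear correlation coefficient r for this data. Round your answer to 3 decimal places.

-0.705

n = 7, Σx = 241.3, Σy = 5.6, Σx² = 8720.79, Σy² = 4.9, Σxy = 183.87
nΣxy − ΣxΣy = 1287.09 − 1351.28 = -64.19
nΣx² − (Σx)² = 61045.53 − 58225.69 = 2819.84; nΣy² − (Σy)² = 34.3 − 31.36 = 2.94
r = -64.19 / √(2819.84 × 2.94) = -64.19 / 91.0512 ≈ -0.705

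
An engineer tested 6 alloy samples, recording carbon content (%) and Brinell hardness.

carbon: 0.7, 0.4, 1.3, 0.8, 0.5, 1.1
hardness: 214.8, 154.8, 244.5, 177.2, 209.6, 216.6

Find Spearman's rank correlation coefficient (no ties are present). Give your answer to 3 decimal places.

Rank carbon: 3, 1, 6, 4, 2, 5
Rank hardness: 4, 1, 6, 2, 3, 5
d = rank(carbon) − rank(hardness): -1, 0, 0, 2, -1, 0; Σd² = 6
ρ = 1 − 6Σd² / [n(n²−1)] = 1 − 6×6 / (6×35) = 1 − 36/210 ≈ 0.829

0.829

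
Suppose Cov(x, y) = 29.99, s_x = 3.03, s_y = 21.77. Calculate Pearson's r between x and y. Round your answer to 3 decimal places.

r = Cov(x,y) / (s_x · s_y) = 29.99 / (3.03 × 21.77)
  = 29.99 / 65.9631 ≈ 0.455

0.455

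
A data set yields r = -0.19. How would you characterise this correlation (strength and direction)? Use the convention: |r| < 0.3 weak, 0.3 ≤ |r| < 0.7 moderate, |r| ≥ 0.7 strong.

r = -0.19 < 0 so the relationship is negative.
|r| = 0.19, which falls in the weak range.

weak negative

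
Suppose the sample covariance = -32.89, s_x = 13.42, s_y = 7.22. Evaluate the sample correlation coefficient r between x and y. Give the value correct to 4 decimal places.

-0.3394

r = Cov(x,y) / (s_x · s_y) = -32.89 / (13.42 × 7.22)
  = -32.89 / 96.8924 ≈ -0.3394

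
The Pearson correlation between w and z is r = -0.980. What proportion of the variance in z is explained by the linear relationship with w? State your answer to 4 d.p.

0.9604

r² = (-0.980)² = 0.9604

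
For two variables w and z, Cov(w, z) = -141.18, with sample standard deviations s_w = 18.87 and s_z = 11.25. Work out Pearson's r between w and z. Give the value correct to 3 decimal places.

-0.665

r = Cov(w,z) / (s_w · s_z) = -141.18 / (18.87 × 11.25)
  = -141.18 / 212.2875 ≈ -0.665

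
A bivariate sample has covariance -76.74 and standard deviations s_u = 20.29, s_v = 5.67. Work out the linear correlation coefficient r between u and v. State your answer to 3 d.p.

-0.667

r = Cov(u,v) / (s_u · s_v) = -76.74 / (20.29 × 5.67)
  = -76.74 / 115.0443 ≈ -0.667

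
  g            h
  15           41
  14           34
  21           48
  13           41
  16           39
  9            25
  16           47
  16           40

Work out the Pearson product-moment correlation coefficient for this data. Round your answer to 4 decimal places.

n = 8, Σg = 120, Σh = 315, Σg² = 1880, Σh² = 12777, Σgh = 4873
nΣgh − ΣgΣh = 38984 − 37800 = 1184
nΣg² − (Σg)² = 15040 − 14400 = 640; nΣh² − (Σh)² = 102216 − 99225 = 2991
r = 1184 / √(640 × 2991) = 1184 / 1383.5606 ≈ 0.8558

0.8558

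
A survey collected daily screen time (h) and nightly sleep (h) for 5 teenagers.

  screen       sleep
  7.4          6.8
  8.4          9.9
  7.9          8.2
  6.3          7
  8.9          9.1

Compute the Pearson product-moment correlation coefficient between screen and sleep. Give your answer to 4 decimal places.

0.8212

n = 5, Σx = 38.9, Σy = 41, Σx² = 306.63, Σy² = 343.3, Σxy = 323.35
nΣxy − ΣxΣy = 1616.75 − 1594.9 = 21.85
nΣx² − (Σx)² = 1533.15 − 1513.21 = 19.94; nΣy² − (Σy)² = 1716.5 − 1681 = 35.5
r = 21.85 / √(19.94 × 35.5) = 21.85 / 26.6058 ≈ 0.8212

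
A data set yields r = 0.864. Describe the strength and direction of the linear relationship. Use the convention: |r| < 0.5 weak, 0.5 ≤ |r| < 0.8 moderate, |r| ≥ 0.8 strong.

strong positive

r = 0.864 > 0 so the relationship is positive.
|r| = 0.864, which falls in the strong range.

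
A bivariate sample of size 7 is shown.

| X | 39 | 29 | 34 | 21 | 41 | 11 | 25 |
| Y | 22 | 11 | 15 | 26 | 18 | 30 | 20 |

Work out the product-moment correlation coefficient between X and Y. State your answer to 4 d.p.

n = 7, ΣX = 200, ΣY = 142, ΣX² = 6386, ΣY² = 3130, ΣXY = 3801
nΣXY − ΣXΣY = 26607 − 28400 = -1793
nΣX² − (ΣX)² = 44702 − 40000 = 4702; nΣY² − (ΣY)² = 21910 − 20164 = 1746
r = -1793 / √(4702 × 1746) = -1793 / 2865.2560 ≈ -0.6258

-0.6258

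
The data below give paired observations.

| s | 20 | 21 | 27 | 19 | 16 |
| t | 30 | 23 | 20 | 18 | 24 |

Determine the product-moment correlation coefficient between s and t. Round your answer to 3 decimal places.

n = 5, Σs = 103, Σt = 115, Σs² = 2187, Σt² = 2729, Σst = 2349
nΣst − ΣsΣt = 11745 − 11845 = -100
nΣs² − (Σs)² = 10935 − 10609 = 326; nΣt² − (Σt)² = 13645 − 13225 = 420
r = -100 / √(326 × 420) = -100 / 370.0270 ≈ -0.270

-0.270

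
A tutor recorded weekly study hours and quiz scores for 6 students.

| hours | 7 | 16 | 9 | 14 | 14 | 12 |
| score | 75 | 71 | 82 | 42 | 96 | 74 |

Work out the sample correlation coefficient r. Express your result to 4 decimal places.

-0.2015

n = 6, Σx = 72, Σy = 440, Σx² = 922, Σy² = 33846, Σxy = 5219
nΣxy − ΣxΣy = 31314 − 31680 = -366
nΣx² − (Σx)² = 5532 − 5184 = 348; nΣy² − (Σy)² = 203076 − 193600 = 9476
r = -366 / √(348 × 9476) = -366 / 1815.9427 ≈ -0.2015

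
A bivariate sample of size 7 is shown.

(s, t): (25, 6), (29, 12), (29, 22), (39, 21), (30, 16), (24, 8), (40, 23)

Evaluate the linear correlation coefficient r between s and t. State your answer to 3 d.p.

n = 7, Σs = 216, Σt = 108, Σs² = 6904, Σt² = 1954, Σst = 3547
nΣst − ΣsΣt = 24829 − 23328 = 1501
nΣs² − (Σs)² = 48328 − 46656 = 1672; nΣt² − (Σt)² = 13678 − 11664 = 2014
r = 1501 / √(1672 × 2014) = 1501 / 1835.0499 ≈ 0.818

0.818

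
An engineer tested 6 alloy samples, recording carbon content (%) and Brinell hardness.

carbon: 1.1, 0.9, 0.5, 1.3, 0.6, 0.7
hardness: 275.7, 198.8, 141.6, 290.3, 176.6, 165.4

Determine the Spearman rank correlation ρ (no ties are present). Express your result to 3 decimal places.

0.943

Rank carbon: 5, 4, 1, 6, 2, 3
Rank hardness: 5, 4, 1, 6, 3, 2
d = rank(carbon) − rank(hardness): 0, 0, 0, 0, -1, 1; Σd² = 2
ρ = 1 − 6Σd² / [n(n²−1)] = 1 − 6×2 / (6×35) = 1 − 12/210 ≈ 0.943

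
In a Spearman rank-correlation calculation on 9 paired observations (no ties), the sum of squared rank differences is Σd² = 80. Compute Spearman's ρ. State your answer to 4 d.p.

ρ = 1 − 6Σd² / [n(n²−1)] = 1 − 6×80 / (9×80)
  = 1 − 480/720 = 1 − 0.66667 ≈ 0.3333

0.3333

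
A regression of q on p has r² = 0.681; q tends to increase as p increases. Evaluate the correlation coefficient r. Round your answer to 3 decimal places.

|r| = √0.681 = 0.825
The association is positive, so r = 0.825.

0.825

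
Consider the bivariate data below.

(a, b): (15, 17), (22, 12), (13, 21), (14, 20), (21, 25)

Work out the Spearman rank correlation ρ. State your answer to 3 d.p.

Rank a: 3, 5, 1, 2, 4
Rank b: 2, 1, 4, 3, 5
d = rank(a) − rank(b): 1, 4, -3, -1, -1; Σd² = 28
ρ = 1 − 6Σd² / [n(n²−1)] = 1 − 6×28 / (5×24) = 1 − 168/120 ≈ -0.400

-0.400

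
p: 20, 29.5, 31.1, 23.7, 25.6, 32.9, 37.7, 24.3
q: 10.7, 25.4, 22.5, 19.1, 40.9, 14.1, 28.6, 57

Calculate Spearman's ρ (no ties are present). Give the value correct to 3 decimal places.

Rank p: 1, 5, 6, 2, 4, 7, 8, 3
Rank q: 1, 5, 4, 3, 7, 2, 6, 8
d = rank(p) − rank(q): 0, 0, 2, -1, -3, 5, 2, -5; Σd² = 68
ρ = 1 − 6Σd² / [n(n²−1)] = 1 − 6×68 / (8×63) = 1 − 408/504 ≈ 0.190

0.190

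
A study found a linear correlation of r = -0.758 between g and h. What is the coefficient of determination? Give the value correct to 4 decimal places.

0.5746

r² = (-0.758)² = 0.5746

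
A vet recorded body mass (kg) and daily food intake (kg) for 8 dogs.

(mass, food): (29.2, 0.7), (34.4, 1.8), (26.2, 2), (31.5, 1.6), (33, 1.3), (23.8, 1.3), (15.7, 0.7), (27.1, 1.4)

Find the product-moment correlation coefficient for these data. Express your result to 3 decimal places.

n = 8, Σx = 220.9, Σy = 10.8, Σx² = 6351.03, Σy² = 16.12, Σxy = 307.93
nΣxy − ΣxΣy = 2463.44 − 2385.72 = 77.72
nΣx² − (Σx)² = 50808.24 − 48796.81 = 2011.43; nΣy² − (Σy)² = 128.96 − 116.64 = 12.32
r = 77.72 / √(2011.43 × 12.32) = 77.72 / 157.4192 ≈ 0.494

0.494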